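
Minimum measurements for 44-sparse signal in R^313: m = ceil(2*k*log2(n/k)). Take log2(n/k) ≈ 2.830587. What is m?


log2(n/k) = log2(313/44) ≈ 2.830587.
2*k*log2(n/k) ≈ 2*44*2.830587 = 249.091656.
m = ceil(249.091656) = 250.

250


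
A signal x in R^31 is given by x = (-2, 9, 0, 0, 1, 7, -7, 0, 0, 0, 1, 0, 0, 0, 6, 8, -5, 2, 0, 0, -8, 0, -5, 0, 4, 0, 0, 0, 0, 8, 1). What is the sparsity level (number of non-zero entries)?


Non-zero positions: [0, 1, 4, 5, 6, 10, 14, 15, 16, 17, 20, 22, 24, 29, 30].
Sparsity = 15.

15


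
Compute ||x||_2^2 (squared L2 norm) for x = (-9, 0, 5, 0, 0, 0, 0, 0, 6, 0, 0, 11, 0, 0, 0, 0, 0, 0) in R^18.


Non-zero entries: [(0, -9), (2, 5), (8, 6), (11, 11)]
Squares: [81, 25, 36, 121]
||x||_2^2 = sum = 263.

263


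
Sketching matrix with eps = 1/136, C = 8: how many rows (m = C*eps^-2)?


1/eps = 136.
(1/eps)^2 = 18496.
m = 8*18496 = 147968.

147968


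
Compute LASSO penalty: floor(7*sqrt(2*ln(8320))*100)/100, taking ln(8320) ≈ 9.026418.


ln(8320) ≈ 9.026418.
2*ln(n) ≈ 18.052836.
sqrt(2*ln(n)) ≈ sqrt(18.052836) ≈ 4.248863.
lambda ≈ 7*4.248863 = 29.742041.
floor(lambda*100)/100 = 29.74.

29.74


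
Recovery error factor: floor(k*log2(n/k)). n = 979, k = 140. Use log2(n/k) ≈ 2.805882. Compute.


log2(n/k) = log2(979/140) ≈ 2.805882.
k*log2(n/k) ≈ 140*2.805882 = 392.82348.
floor(392.82348) = 392.

392


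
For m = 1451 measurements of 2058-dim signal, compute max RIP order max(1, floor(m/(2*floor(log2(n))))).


floor(log2(2058)) = 11.
2*11 = 22.
m/(2*floor(log2(n))) = 1451/22 ≈ 65.9545.
floor = 65.
k = max(1, 65) = 65.

65


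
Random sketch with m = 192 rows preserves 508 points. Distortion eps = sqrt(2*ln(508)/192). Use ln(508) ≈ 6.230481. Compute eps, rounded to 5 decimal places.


ln(508) ≈ 6.230481.
2*ln(N)/m ≈ 2*6.230481/192 ≈ 0.06490084.
eps = sqrt(0.06490084) ≈ 0.2547564 ≈ 0.25476.

0.25476


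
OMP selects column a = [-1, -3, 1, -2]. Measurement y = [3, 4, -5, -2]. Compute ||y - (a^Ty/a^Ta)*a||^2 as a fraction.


a^T a = 15.
a^T y = -16.
coeff = -16/15 = -16/15.
||r||^2 = 554/15.

554/15


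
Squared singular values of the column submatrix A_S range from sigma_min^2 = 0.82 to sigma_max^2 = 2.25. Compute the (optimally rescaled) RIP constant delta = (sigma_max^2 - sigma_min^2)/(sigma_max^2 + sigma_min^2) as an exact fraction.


lambda_max - lambda_min = 2.25 - 0.82 = 1.43.
lambda_max + lambda_min = 2.25 + 0.82 = 3.07.
delta = 1.43/3.07 = 143/307.

143/307


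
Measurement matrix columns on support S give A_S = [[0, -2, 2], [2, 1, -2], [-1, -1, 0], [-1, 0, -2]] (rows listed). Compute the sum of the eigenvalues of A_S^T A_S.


Sum of eigenvalues of A_S^T A_S = trace(A_S^T A_S) = sum of squared column norms of A_S.
A_S^T A_S diagonal: [6, 6, 12].
trace = 6 + 6 + 12 = 24.

24


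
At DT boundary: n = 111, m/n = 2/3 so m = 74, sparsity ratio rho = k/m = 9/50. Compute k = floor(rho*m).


m = 2/3*111 = 74.
rho = 9/50.
rho*m = 9/50*74 = 13.32.
k = floor(13.32) = 13.

13


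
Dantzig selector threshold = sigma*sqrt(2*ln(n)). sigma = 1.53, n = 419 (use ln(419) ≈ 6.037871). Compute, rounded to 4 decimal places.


ln(419) ≈ 6.037871.
2*ln(n) ≈ 12.075742.
sqrt(2*ln(n)) ≈ sqrt(12.075742) ≈ 3.475017.
threshold ≈ 1.53*3.475017 = 5.31677601 ≈ 5.3168.

5.3168


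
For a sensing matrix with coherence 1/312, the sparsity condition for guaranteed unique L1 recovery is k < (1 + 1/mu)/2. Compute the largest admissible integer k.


1/mu = 312.
1 + 1/mu = 313.
(1 + 1/mu)/2 = 156.5 is not an integer, so k_max = floor(156.5) = 156.

156


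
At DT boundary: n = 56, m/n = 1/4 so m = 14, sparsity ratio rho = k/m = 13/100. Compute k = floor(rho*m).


m = 1/4*56 = 14.
rho = 13/100.
rho*m = 13/100*14 = 1.82.
k = floor(1.82) = 1.

1


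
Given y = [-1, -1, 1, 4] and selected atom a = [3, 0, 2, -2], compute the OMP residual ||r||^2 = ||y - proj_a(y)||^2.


a^T a = 17.
a^T y = -9.
coeff = -9/17 = -9/17.
||r||^2 = 242/17.

242/17


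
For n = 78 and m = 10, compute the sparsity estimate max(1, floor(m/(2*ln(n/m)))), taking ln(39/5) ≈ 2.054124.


n/m = 78/10 = 39/5.
ln(n/m) ≈ 2.054124.
2*ln(n/m) ≈ 4.108248.
m/(2*ln(n/m)) ≈ 10/4.108248 ≈ 2.4341.
floor = 2.
k_max = max(1, 2) = 2.

2


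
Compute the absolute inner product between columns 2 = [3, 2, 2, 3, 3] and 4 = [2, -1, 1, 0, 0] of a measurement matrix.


Inner product: 3*2 + 2*-1 + 2*1 + 3*0 + 3*0
Products: [6, -2, 2, 0, 0]
Sum = 6.
|dot| = 6.

6


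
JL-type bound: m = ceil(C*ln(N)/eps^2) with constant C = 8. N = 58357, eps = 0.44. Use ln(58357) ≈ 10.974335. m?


ln(58357) ≈ 10.974335.
eps^2 = 0.44^2 = 0.1936.
C*ln(N)/eps^2 ≈ 8*10.974335/0.1936 ≈ 453.4849.
m = ceil(453.4849) = 454.

454


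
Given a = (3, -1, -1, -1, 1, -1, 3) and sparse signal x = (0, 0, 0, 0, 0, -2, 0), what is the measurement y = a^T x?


Non-zero terms: ['-1*-2']
Products: [2]
y = sum = 2.

2


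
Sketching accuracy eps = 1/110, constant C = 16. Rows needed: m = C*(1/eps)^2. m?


1/eps = 110.
(1/eps)^2 = 12100.
m = 16*12100 = 193600.

193600


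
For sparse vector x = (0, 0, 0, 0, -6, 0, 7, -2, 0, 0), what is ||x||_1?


Non-zero entries: [(4, -6), (6, 7), (7, -2)]
Absolute values: [6, 7, 2]
||x||_1 = sum = 15.

15


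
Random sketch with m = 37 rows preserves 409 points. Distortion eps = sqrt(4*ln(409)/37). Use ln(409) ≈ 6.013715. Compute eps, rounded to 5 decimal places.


ln(409) ≈ 6.013715.
4*ln(N)/m ≈ 4*6.013715/37 ≈ 0.65013135.
eps = sqrt(0.65013135) ≈ 0.8063072 ≈ 0.80631.

0.80631


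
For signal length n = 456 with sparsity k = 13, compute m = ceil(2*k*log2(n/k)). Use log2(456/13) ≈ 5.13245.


log2(n/k) = log2(456/13) ≈ 5.13245.
2*k*log2(n/k) ≈ 2*13*5.13245 = 133.4437.
m = ceil(133.4437) = 134.

134


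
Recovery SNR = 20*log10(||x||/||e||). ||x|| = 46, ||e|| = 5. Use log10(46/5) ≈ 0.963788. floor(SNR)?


||x||/||e|| = 46/5.
log10(46/5) ≈ 0.963788.
20*log10(||x||/||e||) ≈ 20*0.963788 = 19.27576.
floor(19.27576) = 19.

19


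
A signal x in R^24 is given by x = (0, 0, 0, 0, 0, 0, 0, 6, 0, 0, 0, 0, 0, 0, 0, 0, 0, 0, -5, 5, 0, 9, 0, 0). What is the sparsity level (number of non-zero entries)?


Non-zero positions: [7, 18, 19, 21].
Sparsity = 4.

4


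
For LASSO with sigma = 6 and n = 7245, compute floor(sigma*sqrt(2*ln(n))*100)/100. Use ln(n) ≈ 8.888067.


ln(7245) ≈ 8.888067.
2*ln(n) ≈ 17.776134.
sqrt(2*ln(n)) ≈ sqrt(17.776134) ≈ 4.216175.
lambda ≈ 6*4.216175 = 25.29705.
floor(lambda*100)/100 = 25.29.

25.29


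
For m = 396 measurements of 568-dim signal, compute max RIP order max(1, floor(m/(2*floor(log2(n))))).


floor(log2(568)) = 9.
2*9 = 18.
m/(2*floor(log2(n))) = 396/18 ≈ 22.0.
floor = 22.
k = max(1, 22) = 22.

22


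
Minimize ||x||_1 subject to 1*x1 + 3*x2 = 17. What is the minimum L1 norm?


Axis intercepts:
  x1 = 17, x2 = 0: L1 = 17
  x1 = 0, x2 = 17/3: L1 = 17/3
x* = (0, 17/3)
||x*||_1 = 17/3.

17/3


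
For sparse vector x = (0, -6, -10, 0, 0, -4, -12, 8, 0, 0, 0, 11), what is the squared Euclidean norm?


Non-zero entries: [(1, -6), (2, -10), (5, -4), (6, -12), (7, 8), (11, 11)]
Squares: [36, 100, 16, 144, 64, 121]
||x||_2^2 = sum = 481.

481


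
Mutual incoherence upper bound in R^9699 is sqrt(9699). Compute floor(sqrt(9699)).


98^2 = 9604 <= 9699 < 9801 = 99^2, so 98 <= sqrt(9699) < 99.
floor(sqrt(9699)) = 98.

98


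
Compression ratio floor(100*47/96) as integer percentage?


100*m/n = 100*47/96 ≈ 48.9583.
floor = 48.

48


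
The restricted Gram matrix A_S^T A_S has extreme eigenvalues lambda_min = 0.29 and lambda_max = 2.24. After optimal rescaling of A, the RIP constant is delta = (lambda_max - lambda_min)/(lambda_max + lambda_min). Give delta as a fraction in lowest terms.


lambda_max - lambda_min = 2.24 - 0.29 = 1.95.
lambda_max + lambda_min = 2.24 + 0.29 = 2.53.
delta = 1.95/2.53 = 195/253.

195/253


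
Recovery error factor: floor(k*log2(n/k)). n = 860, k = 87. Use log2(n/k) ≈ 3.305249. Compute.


log2(n/k) = log2(860/87) ≈ 3.305249.
k*log2(n/k) ≈ 87*3.305249 = 287.556663.
floor(287.556663) = 287.

287


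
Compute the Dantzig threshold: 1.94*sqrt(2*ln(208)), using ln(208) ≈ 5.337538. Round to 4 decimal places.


ln(208) ≈ 5.337538.
2*ln(n) ≈ 10.675076.
sqrt(2*ln(n)) ≈ sqrt(10.675076) ≈ 3.267273.
threshold ≈ 1.94*3.267273 = 6.33850962 ≈ 6.3385.

6.3385


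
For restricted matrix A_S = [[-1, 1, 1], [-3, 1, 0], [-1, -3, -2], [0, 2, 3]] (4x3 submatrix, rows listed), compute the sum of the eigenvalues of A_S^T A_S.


Sum of eigenvalues of A_S^T A_S = trace(A_S^T A_S) = sum of squared column norms of A_S.
A_S^T A_S diagonal: [11, 15, 14].
trace = 11 + 15 + 14 = 40.

40


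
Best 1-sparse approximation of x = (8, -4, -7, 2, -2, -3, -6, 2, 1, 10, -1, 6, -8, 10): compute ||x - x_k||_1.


Sorted |x_i| descending: [10, 10, 8, 8, 7, 6, 6, 4, 3, 2, 2, 2, 1, 1]
Keep top 1: [10]
Tail entries: [10, 8, 8, 7, 6, 6, 4, 3, 2, 2, 2, 1, 1]
L1 error = sum of tail = 60.

60


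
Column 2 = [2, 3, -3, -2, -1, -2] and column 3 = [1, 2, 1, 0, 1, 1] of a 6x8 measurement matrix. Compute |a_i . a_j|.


Inner product: 2*1 + 3*2 + -3*1 + -2*0 + -1*1 + -2*1
Products: [2, 6, -3, 0, -1, -2]
Sum = 2.
|dot| = 2.

2


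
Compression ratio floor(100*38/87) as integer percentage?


100*m/n = 100*38/87 ≈ 43.6782.
floor = 43.

43


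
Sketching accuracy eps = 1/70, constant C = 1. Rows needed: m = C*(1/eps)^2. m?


1/eps = 70.
(1/eps)^2 = 4900.
m = 1*4900 = 4900.

4900


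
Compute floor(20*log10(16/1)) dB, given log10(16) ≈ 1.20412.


||x||/||e|| = 16/1 = 16.
log10(16) ≈ 1.20412.
20*log10(||x||/||e||) ≈ 20*1.20412 = 24.0824.
floor(24.0824) = 24.

24


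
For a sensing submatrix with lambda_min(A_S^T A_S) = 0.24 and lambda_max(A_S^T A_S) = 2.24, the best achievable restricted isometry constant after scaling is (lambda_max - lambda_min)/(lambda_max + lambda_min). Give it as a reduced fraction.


lambda_max - lambda_min = 2.24 - 0.24 = 2.00.
lambda_max + lambda_min = 2.24 + 0.24 = 2.48.
delta = 2.00/2.48 = 200/248 = 25/31.

25/31


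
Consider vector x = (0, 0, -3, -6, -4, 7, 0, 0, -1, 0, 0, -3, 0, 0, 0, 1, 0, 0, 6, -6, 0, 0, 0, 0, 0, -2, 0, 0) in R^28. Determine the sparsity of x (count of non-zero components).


Non-zero positions: [2, 3, 4, 5, 8, 11, 15, 18, 19, 25].
Sparsity = 10.

10


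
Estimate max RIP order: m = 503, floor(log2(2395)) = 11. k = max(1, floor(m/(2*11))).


floor(log2(2395)) = 11.
2*11 = 22.
m/(2*floor(log2(n))) = 503/22 ≈ 22.8636.
floor = 22.
k = max(1, 22) = 22.

22


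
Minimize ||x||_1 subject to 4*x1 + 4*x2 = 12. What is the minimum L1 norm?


Axis intercepts:
  x1 = 3, x2 = 0: L1 = 3
  x1 = 0, x2 = 3: L1 = 3
x* = (3, 0)
||x*||_1 = 3.

3


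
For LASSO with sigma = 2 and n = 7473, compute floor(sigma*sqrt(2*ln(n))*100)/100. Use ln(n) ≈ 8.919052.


ln(7473) ≈ 8.919052.
2*ln(n) ≈ 17.838104.
sqrt(2*ln(n)) ≈ sqrt(17.838104) ≈ 4.223518.
lambda ≈ 2*4.223518 = 8.447036.
floor(lambda*100)/100 = 8.44.

8.44


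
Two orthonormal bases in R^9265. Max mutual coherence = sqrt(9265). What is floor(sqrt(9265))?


96^2 = 9216 <= 9265 < 9409 = 97^2, so 96 <= sqrt(9265) < 97.
floor(sqrt(9265)) = 96.

96


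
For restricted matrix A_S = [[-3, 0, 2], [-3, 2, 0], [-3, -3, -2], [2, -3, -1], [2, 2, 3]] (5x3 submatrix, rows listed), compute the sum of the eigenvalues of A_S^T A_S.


Sum of eigenvalues of A_S^T A_S = trace(A_S^T A_S) = sum of squared column norms of A_S.
A_S^T A_S diagonal: [35, 26, 18].
trace = 35 + 26 + 18 = 79.

79


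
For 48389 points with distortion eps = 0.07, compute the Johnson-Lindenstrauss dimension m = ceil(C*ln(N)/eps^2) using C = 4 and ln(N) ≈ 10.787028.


ln(48389) ≈ 10.787028.
eps^2 = 0.07^2 = 0.0049.
C*ln(N)/eps^2 ≈ 4*10.787028/0.0049 ≈ 8805.7371.
m = ceil(8805.7371) = 8806.

8806


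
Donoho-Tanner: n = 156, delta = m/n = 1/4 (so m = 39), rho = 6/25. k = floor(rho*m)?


m = 1/4*156 = 39.
rho = 6/25.
rho*m = 6/25*39 = 9.36.
k = floor(9.36) = 9.

9


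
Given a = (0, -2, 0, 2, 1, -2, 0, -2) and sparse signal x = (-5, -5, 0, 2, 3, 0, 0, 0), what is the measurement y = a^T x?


Non-zero terms: ['0*-5', '-2*-5', '2*2', '1*3']
Products: [0, 10, 4, 3]
y = sum = 17.

17


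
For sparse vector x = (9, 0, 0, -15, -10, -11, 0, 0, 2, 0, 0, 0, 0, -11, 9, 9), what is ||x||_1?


Non-zero entries: [(0, 9), (3, -15), (4, -10), (5, -11), (8, 2), (13, -11), (14, 9), (15, 9)]
Absolute values: [9, 15, 10, 11, 2, 11, 9, 9]
||x||_1 = sum = 76.

76


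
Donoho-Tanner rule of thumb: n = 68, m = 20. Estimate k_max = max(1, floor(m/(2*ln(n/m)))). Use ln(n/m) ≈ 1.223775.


n/m = 68/20 = 17/5.
ln(n/m) ≈ 1.223775.
2*ln(n/m) ≈ 2.44755.
m/(2*ln(n/m)) ≈ 20/2.44755 ≈ 8.1714.
floor = 8.
k_max = max(1, 8) = 8.

8


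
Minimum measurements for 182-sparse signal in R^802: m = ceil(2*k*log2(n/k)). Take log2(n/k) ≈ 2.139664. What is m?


log2(n/k) = log2(802/182) ≈ 2.139664.
2*k*log2(n/k) ≈ 2*182*2.139664 = 778.837696.
m = ceil(778.837696) = 779.

779


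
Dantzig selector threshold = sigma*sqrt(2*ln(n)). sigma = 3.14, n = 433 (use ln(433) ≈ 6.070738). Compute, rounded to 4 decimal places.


ln(433) ≈ 6.070738.
2*ln(n) ≈ 12.141476.
sqrt(2*ln(n)) ≈ sqrt(12.141476) ≈ 3.484462.
threshold ≈ 3.14*3.484462 = 10.94121068 ≈ 10.9412.

10.9412


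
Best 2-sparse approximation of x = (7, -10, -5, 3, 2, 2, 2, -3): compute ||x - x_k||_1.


Sorted |x_i| descending: [10, 7, 5, 3, 3, 2, 2, 2]
Keep top 2: [10, 7]
Tail entries: [5, 3, 3, 2, 2, 2]
L1 error = sum of tail = 17.

17


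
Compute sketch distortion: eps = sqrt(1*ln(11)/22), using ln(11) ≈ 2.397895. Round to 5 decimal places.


ln(11) ≈ 2.397895.
1*ln(N)/m ≈ 1*2.397895/22 ≈ 0.10899523.
eps = sqrt(0.10899523) ≈ 0.3301443 ≈ 0.33014.

0.33014


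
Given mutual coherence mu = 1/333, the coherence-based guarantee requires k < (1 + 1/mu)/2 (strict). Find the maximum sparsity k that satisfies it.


1/mu = 333.
1 + 1/mu = 334.
(1 + 1/mu)/2 = 167 is an integer and the inequality is strict, so k_max = 167 - 1 = 166.

166


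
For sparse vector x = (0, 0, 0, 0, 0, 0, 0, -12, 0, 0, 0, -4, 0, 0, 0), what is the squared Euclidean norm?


Non-zero entries: [(7, -12), (11, -4)]
Squares: [144, 16]
||x||_2^2 = sum = 160.

160


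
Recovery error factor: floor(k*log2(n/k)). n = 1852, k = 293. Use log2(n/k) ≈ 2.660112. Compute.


log2(n/k) = log2(1852/293) ≈ 2.660112.
k*log2(n/k) ≈ 293*2.660112 = 779.412816.
floor(779.412816) = 779.

779


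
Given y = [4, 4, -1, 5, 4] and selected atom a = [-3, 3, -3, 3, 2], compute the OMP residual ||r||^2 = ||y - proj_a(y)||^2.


a^T a = 40.
a^T y = 26.
coeff = 26/40 = 13/20.
||r||^2 = 571/10.

571/10


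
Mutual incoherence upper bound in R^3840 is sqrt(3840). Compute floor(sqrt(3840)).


61^2 = 3721 <= 3840 < 3844 = 62^2, so 61 <= sqrt(3840) < 62.
floor(sqrt(3840)) = 61.

61


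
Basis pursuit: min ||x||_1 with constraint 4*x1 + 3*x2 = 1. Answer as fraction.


Axis intercepts:
  x1 = 1/4, x2 = 0: L1 = 1/4
  x1 = 0, x2 = 1/3: L1 = 1/3
x* = (1/4, 0)
||x*||_1 = 1/4.

1/4


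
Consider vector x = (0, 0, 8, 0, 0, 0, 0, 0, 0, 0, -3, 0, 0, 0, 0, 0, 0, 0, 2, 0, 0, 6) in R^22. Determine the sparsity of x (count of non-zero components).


Non-zero positions: [2, 10, 18, 21].
Sparsity = 4.

4


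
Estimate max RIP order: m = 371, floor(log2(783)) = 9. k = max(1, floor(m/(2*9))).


floor(log2(783)) = 9.
2*9 = 18.
m/(2*floor(log2(n))) = 371/18 ≈ 20.6111.
floor = 20.
k = max(1, 20) = 20.

20


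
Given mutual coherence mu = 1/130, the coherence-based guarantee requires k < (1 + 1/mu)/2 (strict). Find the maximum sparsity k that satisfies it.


1/mu = 130.
1 + 1/mu = 131.
(1 + 1/mu)/2 = 65.5 is not an integer, so k_max = floor(65.5) = 65.

65


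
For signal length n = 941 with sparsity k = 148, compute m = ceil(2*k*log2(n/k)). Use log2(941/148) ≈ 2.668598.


log2(n/k) = log2(941/148) ≈ 2.668598.
2*k*log2(n/k) ≈ 2*148*2.668598 = 789.905008.
m = ceil(789.905008) = 790.

790


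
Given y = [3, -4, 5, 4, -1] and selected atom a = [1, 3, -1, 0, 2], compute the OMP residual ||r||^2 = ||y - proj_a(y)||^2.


a^T a = 15.
a^T y = -16.
coeff = -16/15 = -16/15.
||r||^2 = 749/15.

749/15


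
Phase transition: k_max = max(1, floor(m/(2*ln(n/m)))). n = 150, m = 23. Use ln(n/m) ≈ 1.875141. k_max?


n/m = 150/23.
ln(n/m) ≈ 1.875141.
2*ln(n/m) ≈ 3.750282.
m/(2*ln(n/m)) ≈ 23/3.750282 ≈ 6.1329.
floor = 6.
k_max = max(1, 6) = 6.

6


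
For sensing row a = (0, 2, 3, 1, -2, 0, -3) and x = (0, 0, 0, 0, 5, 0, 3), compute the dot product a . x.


Non-zero terms: ['-2*5', '-3*3']
Products: [-10, -9]
y = sum = -19.

-19


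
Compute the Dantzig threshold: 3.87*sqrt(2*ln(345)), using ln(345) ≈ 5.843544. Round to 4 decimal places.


ln(345) ≈ 5.843544.
2*ln(n) ≈ 11.687088.
sqrt(2*ln(n)) ≈ sqrt(11.687088) ≈ 3.418638.
threshold ≈ 3.87*3.418638 = 13.23012906 ≈ 13.2301.

13.2301


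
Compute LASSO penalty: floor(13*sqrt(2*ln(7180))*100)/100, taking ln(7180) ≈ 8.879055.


ln(7180) ≈ 8.879055.
2*ln(n) ≈ 17.75811.
sqrt(2*ln(n)) ≈ sqrt(17.75811) ≈ 4.214037.
lambda ≈ 13*4.214037 = 54.782481.
floor(lambda*100)/100 = 54.78.

54.78


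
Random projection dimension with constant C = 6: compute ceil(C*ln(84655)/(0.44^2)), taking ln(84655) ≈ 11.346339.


ln(84655) ≈ 11.346339.
eps^2 = 0.44^2 = 0.1936.
C*ln(N)/eps^2 ≈ 6*11.346339/0.1936 ≈ 351.6427.
m = ceil(351.6427) = 352.

352


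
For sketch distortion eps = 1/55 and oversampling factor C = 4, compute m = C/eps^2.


1/eps = 55.
(1/eps)^2 = 3025.
m = 4*3025 = 12100.

12100


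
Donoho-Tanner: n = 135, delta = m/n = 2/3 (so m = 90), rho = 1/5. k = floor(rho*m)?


m = 2/3*135 = 90.
rho = 1/5.
rho*m = 1/5*90 = 18.
k = floor(18) = 18.

18


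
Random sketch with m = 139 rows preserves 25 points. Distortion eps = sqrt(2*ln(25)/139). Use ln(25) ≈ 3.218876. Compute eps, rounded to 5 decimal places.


ln(25) ≈ 3.218876.
2*ln(N)/m ≈ 2*3.218876/139 ≈ 0.04631476.
eps = sqrt(0.04631476) ≈ 0.2152086 ≈ 0.21521.

0.21521


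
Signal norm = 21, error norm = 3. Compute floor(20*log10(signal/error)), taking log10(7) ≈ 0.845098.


||x||/||e|| = 21/3 = 7.
log10(7) ≈ 0.845098.
20*log10(||x||/||e||) ≈ 20*0.845098 = 16.90196.
floor(16.90196) = 16.

16


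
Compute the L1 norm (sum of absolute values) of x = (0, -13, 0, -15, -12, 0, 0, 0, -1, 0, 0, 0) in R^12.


Non-zero entries: [(1, -13), (3, -15), (4, -12), (8, -1)]
Absolute values: [13, 15, 12, 1]
||x||_1 = sum = 41.

41


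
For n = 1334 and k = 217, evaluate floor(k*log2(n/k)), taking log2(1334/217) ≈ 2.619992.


log2(n/k) = log2(1334/217) ≈ 2.619992.
k*log2(n/k) ≈ 217*2.619992 = 568.538264.
floor(568.538264) = 568.

568


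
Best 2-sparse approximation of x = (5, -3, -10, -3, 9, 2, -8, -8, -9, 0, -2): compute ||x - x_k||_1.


Sorted |x_i| descending: [10, 9, 9, 8, 8, 5, 3, 3, 2, 2, 0]
Keep top 2: [10, 9]
Tail entries: [9, 8, 8, 5, 3, 3, 2, 2, 0]
L1 error = sum of tail = 40.

40


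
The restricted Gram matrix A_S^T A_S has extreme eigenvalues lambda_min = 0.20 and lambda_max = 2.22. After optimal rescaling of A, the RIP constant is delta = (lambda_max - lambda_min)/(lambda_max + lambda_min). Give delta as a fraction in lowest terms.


lambda_max - lambda_min = 2.22 - 0.20 = 2.02.
lambda_max + lambda_min = 2.22 + 0.20 = 2.42.
delta = 2.02/2.42 = 202/242 = 101/121.

101/121


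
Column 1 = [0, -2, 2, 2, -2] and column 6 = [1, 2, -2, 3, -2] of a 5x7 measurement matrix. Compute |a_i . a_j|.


Inner product: 0*1 + -2*2 + 2*-2 + 2*3 + -2*-2
Products: [0, -4, -4, 6, 4]
Sum = 2.
|dot| = 2.

2


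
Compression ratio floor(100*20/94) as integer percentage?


100*m/n = 100*20/94 ≈ 21.2766.
floor = 21.

21


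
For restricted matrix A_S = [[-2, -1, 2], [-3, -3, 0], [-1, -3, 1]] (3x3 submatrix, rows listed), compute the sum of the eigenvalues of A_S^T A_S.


Sum of eigenvalues of A_S^T A_S = trace(A_S^T A_S) = sum of squared column norms of A_S.
A_S^T A_S diagonal: [14, 19, 5].
trace = 14 + 19 + 5 = 38.

38


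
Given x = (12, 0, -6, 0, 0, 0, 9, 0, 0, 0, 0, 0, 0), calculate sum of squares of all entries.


Non-zero entries: [(0, 12), (2, -6), (6, 9)]
Squares: [144, 36, 81]
||x||_2^2 = sum = 261.

261


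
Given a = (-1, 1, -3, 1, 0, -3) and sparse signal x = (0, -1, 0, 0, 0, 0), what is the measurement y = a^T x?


Non-zero terms: ['1*-1']
Products: [-1]
y = sum = -1.

-1


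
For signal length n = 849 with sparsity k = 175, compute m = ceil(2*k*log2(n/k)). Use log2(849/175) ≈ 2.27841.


log2(n/k) = log2(849/175) ≈ 2.27841.
2*k*log2(n/k) ≈ 2*175*2.27841 = 797.4435.
m = ceil(797.4435) = 798.

798


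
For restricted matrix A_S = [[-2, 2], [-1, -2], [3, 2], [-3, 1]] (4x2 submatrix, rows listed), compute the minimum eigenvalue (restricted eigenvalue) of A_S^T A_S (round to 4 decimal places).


A_S^T A_S = [[23, 1], [1, 13]].
trace = 36.
det = 298.
disc = trace^2 - 4*det = 1296 - 4*298 = 104.
sqrt(104) ≈ 10.198039.
lam_min = (36 - sqrt(104))/2 ≈ (36 - 10.198039)/2 = 12.9009805 ≈ 12.9010.

12.9010


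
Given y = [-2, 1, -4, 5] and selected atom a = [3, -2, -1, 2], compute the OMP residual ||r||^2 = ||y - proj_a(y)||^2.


a^T a = 18.
a^T y = 6.
coeff = 6/18 = 1/3.
||r||^2 = 44.

44


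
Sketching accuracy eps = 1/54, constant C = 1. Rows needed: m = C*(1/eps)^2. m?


1/eps = 54.
(1/eps)^2 = 2916.
m = 1*2916 = 2916.

2916


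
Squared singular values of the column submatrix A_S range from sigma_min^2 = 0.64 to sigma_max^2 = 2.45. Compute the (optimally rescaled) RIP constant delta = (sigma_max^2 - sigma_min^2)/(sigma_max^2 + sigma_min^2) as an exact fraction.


lambda_max - lambda_min = 2.45 - 0.64 = 1.81.
lambda_max + lambda_min = 2.45 + 0.64 = 3.09.
delta = 1.81/3.09 = 181/309.

181/309


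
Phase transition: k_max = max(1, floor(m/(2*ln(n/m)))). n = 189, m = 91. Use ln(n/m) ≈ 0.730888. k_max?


n/m = 189/91 = 27/13.
ln(n/m) ≈ 0.730888.
2*ln(n/m) ≈ 1.461776.
m/(2*ln(n/m)) ≈ 91/1.461776 ≈ 62.253.
floor = 62.
k_max = max(1, 62) = 62.

62


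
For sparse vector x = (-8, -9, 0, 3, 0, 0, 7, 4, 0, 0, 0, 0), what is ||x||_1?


Non-zero entries: [(0, -8), (1, -9), (3, 3), (6, 7), (7, 4)]
Absolute values: [8, 9, 3, 7, 4]
||x||_1 = sum = 31.

31


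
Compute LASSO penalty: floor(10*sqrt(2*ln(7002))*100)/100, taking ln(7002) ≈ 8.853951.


ln(7002) ≈ 8.853951.
2*ln(n) ≈ 17.707902.
sqrt(2*ln(n)) ≈ sqrt(17.707902) ≈ 4.208076.
lambda ≈ 10*4.208076 = 42.08076.
floor(lambda*100)/100 = 42.08.

42.08


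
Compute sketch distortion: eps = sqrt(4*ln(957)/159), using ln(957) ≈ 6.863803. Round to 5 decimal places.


ln(957) ≈ 6.863803.
4*ln(N)/m ≈ 4*6.863803/159 ≈ 0.17267429.
eps = sqrt(0.17267429) ≈ 0.415541 ≈ 0.41554.

0.41554


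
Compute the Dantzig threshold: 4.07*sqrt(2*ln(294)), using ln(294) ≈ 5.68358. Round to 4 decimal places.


ln(294) ≈ 5.68358.
2*ln(n) ≈ 11.36716.
sqrt(2*ln(n)) ≈ sqrt(11.36716) ≈ 3.371522.
threshold ≈ 4.07*3.371522 = 13.72209454 ≈ 13.7221.

13.7221


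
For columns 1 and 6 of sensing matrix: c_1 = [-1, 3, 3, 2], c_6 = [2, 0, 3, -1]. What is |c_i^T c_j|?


Inner product: -1*2 + 3*0 + 3*3 + 2*-1
Products: [-2, 0, 9, -2]
Sum = 5.
|dot| = 5.

5


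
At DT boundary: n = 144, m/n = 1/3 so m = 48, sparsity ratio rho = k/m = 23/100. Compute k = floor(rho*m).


m = 1/3*144 = 48.
rho = 23/100.
rho*m = 23/100*48 = 11.04.
k = floor(11.04) = 11.

11


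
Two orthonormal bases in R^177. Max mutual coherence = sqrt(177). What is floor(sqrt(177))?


13^2 = 169 <= 177 < 196 = 14^2, so 13 <= sqrt(177) < 14.
floor(sqrt(177)) = 13.

13


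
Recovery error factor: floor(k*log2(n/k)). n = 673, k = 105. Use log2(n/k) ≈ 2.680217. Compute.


log2(n/k) = log2(673/105) ≈ 2.680217.
k*log2(n/k) ≈ 105*2.680217 = 281.422785.
floor(281.422785) = 281.

281


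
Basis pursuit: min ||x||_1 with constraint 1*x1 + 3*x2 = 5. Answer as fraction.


Axis intercepts:
  x1 = 5, x2 = 0: L1 = 5
  x1 = 0, x2 = 5/3: L1 = 5/3
x* = (0, 5/3)
||x*||_1 = 5/3.

5/3


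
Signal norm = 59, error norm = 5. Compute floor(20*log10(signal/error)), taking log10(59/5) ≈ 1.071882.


||x||/||e|| = 59/5.
log10(59/5) ≈ 1.071882.
20*log10(||x||/||e||) ≈ 20*1.071882 = 21.43764.
floor(21.43764) = 21.

21


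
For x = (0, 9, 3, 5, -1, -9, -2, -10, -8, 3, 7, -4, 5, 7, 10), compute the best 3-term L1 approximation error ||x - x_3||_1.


Sorted |x_i| descending: [10, 10, 9, 9, 8, 7, 7, 5, 5, 4, 3, 3, 2, 1, 0]
Keep top 3: [10, 10, 9]
Tail entries: [9, 8, 7, 7, 5, 5, 4, 3, 3, 2, 1, 0]
L1 error = sum of tail = 54.

54


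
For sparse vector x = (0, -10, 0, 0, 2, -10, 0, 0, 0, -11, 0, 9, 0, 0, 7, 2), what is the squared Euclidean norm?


Non-zero entries: [(1, -10), (4, 2), (5, -10), (9, -11), (11, 9), (14, 7), (15, 2)]
Squares: [100, 4, 100, 121, 81, 49, 4]
||x||_2^2 = sum = 459.

459


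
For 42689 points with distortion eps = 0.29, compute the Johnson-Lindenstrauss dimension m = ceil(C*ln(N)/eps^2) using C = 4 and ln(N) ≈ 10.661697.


ln(42689) ≈ 10.661697.
eps^2 = 0.29^2 = 0.0841.
C*ln(N)/eps^2 ≈ 4*10.661697/0.0841 ≈ 507.0962.
m = ceil(507.0962) = 508.

508


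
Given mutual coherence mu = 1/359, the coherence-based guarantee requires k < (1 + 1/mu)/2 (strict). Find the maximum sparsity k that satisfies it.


1/mu = 359.
1 + 1/mu = 360.
(1 + 1/mu)/2 = 180 is an integer and the inequality is strict, so k_max = 180 - 1 = 179.

179


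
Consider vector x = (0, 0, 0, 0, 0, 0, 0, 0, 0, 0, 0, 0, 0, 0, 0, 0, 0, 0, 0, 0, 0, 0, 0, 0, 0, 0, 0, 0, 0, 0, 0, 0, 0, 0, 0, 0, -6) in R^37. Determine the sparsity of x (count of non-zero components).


Non-zero positions: [36].
Sparsity = 1.

1


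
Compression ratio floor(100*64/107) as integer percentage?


100*m/n = 100*64/107 ≈ 59.8131.
floor = 59.

59


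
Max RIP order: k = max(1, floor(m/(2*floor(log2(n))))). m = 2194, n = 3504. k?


floor(log2(3504)) = 11.
2*11 = 22.
m/(2*floor(log2(n))) = 2194/22 ≈ 99.7273.
floor = 99.
k = max(1, 99) = 99.

99


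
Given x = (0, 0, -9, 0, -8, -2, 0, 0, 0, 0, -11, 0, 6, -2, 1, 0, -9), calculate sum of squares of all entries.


Non-zero entries: [(2, -9), (4, -8), (5, -2), (10, -11), (12, 6), (13, -2), (14, 1), (16, -9)]
Squares: [81, 64, 4, 121, 36, 4, 1, 81]
||x||_2^2 = sum = 392.

392


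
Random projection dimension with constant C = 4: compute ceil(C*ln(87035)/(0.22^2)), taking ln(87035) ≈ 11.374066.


ln(87035) ≈ 11.374066.
eps^2 = 0.22^2 = 0.0484.
C*ln(N)/eps^2 ≈ 4*11.374066/0.0484 ≈ 940.0055.
m = ceil(940.0055) = 941.

941


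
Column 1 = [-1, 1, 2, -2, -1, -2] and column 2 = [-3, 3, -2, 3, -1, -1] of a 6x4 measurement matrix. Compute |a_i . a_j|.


Inner product: -1*-3 + 1*3 + 2*-2 + -2*3 + -1*-1 + -2*-1
Products: [3, 3, -4, -6, 1, 2]
Sum = -1.
|dot| = 1.

1


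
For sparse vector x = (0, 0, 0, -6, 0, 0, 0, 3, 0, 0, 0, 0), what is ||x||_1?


Non-zero entries: [(3, -6), (7, 3)]
Absolute values: [6, 3]
||x||_1 = sum = 9.

9


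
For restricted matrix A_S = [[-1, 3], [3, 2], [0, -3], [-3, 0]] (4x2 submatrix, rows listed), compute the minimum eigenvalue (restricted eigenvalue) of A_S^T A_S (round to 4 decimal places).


A_S^T A_S = [[19, 3], [3, 22]].
trace = 41.
det = 409.
disc = trace^2 - 4*det = 1681 - 4*409 = 45.
sqrt(45) ≈ 6.708204.
lam_min = (41 - sqrt(45))/2 ≈ (41 - 6.708204)/2 = 17.145898 ≈ 17.1459.

17.1459


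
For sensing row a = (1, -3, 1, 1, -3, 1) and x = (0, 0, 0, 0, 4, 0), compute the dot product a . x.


Non-zero terms: ['-3*4']
Products: [-12]
y = sum = -12.

-12


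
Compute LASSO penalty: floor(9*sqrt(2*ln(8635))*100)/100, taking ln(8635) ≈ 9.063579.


ln(8635) ≈ 9.063579.
2*ln(n) ≈ 18.127158.
sqrt(2*ln(n)) ≈ sqrt(18.127158) ≈ 4.2576.
lambda ≈ 9*4.2576 = 38.3184.
floor(lambda*100)/100 = 38.31.

38.31


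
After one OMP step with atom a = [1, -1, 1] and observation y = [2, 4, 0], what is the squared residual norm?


a^T a = 3.
a^T y = -2.
coeff = -2/3 = -2/3.
||r||^2 = 56/3.

56/3


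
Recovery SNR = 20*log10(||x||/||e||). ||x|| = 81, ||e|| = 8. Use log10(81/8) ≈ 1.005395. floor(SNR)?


||x||/||e|| = 81/8.
log10(81/8) ≈ 1.005395.
20*log10(||x||/||e||) ≈ 20*1.005395 = 20.1079.
floor(20.1079) = 20.

20


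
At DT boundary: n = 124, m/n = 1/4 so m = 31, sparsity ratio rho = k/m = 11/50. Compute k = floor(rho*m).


m = 1/4*124 = 31.
rho = 11/50.
rho*m = 11/50*31 = 6.82.
k = floor(6.82) = 6.

6


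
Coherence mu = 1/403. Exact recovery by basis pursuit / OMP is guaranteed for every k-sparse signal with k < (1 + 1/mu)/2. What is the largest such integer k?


1/mu = 403.
1 + 1/mu = 404.
(1 + 1/mu)/2 = 202 is an integer and the inequality is strict, so k_max = 202 - 1 = 201.

201


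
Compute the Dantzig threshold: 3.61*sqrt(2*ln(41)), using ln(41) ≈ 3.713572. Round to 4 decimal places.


ln(41) ≈ 3.713572.
2*ln(n) ≈ 7.427144.
sqrt(2*ln(n)) ≈ sqrt(7.427144) ≈ 2.725279.
threshold ≈ 3.61*2.725279 = 9.83825719 ≈ 9.8383.

9.8383


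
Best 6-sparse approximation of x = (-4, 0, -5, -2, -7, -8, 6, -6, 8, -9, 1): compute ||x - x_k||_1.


Sorted |x_i| descending: [9, 8, 8, 7, 6, 6, 5, 4, 2, 1, 0]
Keep top 6: [9, 8, 8, 7, 6, 6]
Tail entries: [5, 4, 2, 1, 0]
L1 error = sum of tail = 12.

12


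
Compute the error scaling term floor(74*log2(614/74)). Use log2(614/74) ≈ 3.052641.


log2(n/k) = log2(614/74) ≈ 3.052641.
k*log2(n/k) ≈ 74*3.052641 = 225.895434.
floor(225.895434) = 225.

225


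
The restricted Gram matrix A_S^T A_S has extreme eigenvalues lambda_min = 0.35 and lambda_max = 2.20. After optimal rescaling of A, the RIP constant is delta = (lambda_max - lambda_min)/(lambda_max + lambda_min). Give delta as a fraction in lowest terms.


lambda_max - lambda_min = 2.20 - 0.35 = 1.85.
lambda_max + lambda_min = 2.20 + 0.35 = 2.55.
delta = 1.85/2.55 = 185/255 = 37/51.

37/51


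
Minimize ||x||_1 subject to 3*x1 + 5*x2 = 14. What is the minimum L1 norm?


Axis intercepts:
  x1 = 14/3, x2 = 0: L1 = 14/3
  x1 = 0, x2 = 14/5: L1 = 14/5
x* = (0, 14/5)
||x*||_1 = 14/5.

14/5


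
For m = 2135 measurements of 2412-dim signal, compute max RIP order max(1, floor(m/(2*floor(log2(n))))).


floor(log2(2412)) = 11.
2*11 = 22.
m/(2*floor(log2(n))) = 2135/22 ≈ 97.0455.
floor = 97.
k = max(1, 97) = 97.

97


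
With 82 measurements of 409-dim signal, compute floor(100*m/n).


100*m/n = 100*82/409 ≈ 20.0489.
floor = 20.

20


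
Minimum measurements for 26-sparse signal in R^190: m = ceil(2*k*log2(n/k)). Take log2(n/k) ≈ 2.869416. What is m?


log2(n/k) = log2(190/26) ≈ 2.869416.
2*k*log2(n/k) ≈ 2*26*2.869416 = 149.209632.
m = ceil(149.209632) = 150.

150


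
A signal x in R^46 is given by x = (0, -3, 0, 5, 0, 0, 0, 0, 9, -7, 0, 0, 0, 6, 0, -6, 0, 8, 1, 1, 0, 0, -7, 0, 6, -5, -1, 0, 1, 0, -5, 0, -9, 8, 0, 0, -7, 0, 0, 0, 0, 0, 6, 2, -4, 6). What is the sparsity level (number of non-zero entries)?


Non-zero positions: [1, 3, 8, 9, 13, 15, 17, 18, 19, 22, 24, 25, 26, 28, 30, 32, 33, 36, 42, 43, 44, 45].
Sparsity = 22.

22


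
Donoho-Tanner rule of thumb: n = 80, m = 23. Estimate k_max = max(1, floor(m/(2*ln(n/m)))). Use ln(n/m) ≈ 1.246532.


n/m = 80/23.
ln(n/m) ≈ 1.246532.
2*ln(n/m) ≈ 2.493064.
m/(2*ln(n/m)) ≈ 23/2.493064 ≈ 9.2256.
floor = 9.
k_max = max(1, 9) = 9.

9


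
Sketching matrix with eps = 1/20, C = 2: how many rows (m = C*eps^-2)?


1/eps = 20.
(1/eps)^2 = 400.
m = 2*400 = 800.

800


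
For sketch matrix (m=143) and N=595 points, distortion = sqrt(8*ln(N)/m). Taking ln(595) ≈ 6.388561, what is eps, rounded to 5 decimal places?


ln(595) ≈ 6.388561.
8*ln(N)/m ≈ 8*6.388561/143 ≈ 0.35740201.
eps = sqrt(0.35740201) ≈ 0.5978311 ≈ 0.59783.

0.59783


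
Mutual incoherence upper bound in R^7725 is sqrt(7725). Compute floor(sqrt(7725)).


87^2 = 7569 <= 7725 < 7744 = 88^2, so 87 <= sqrt(7725) < 88.
floor(sqrt(7725)) = 87.

87


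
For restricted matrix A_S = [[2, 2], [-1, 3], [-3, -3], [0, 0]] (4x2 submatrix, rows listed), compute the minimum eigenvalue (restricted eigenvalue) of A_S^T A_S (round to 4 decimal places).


A_S^T A_S = [[14, 10], [10, 22]].
trace = 36.
det = 208.
disc = trace^2 - 4*det = 1296 - 4*208 = 464.
sqrt(464) ≈ 21.540659.
lam_min = (36 - sqrt(464))/2 ≈ (36 - 21.540659)/2 = 7.2296705 ≈ 7.2297.

7.2297


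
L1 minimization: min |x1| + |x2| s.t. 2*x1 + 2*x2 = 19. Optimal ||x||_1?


Axis intercepts:
  x1 = 19/2, x2 = 0: L1 = 19/2
  x1 = 0, x2 = 19/2: L1 = 19/2
x* = (19/2, 0)
||x*||_1 = 19/2.

19/2


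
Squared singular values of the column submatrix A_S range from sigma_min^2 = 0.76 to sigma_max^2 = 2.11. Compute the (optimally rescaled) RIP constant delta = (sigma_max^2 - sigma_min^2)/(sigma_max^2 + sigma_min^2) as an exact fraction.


lambda_max - lambda_min = 2.11 - 0.76 = 1.35.
lambda_max + lambda_min = 2.11 + 0.76 = 2.87.
delta = 1.35/2.87 = 135/287.

135/287


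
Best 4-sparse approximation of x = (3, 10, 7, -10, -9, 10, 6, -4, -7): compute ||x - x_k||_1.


Sorted |x_i| descending: [10, 10, 10, 9, 7, 7, 6, 4, 3]
Keep top 4: [10, 10, 10, 9]
Tail entries: [7, 7, 6, 4, 3]
L1 error = sum of tail = 27.

27


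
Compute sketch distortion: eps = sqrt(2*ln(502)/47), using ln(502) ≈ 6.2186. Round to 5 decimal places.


ln(502) ≈ 6.2186.
2*ln(N)/m ≈ 2*6.2186/47 ≈ 0.26462128.
eps = sqrt(0.26462128) ≈ 0.5144135 ≈ 0.51441.

0.51441


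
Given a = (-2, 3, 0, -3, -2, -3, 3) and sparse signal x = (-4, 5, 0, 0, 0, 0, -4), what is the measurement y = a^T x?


Non-zero terms: ['-2*-4', '3*5', '3*-4']
Products: [8, 15, -12]
y = sum = 11.

11


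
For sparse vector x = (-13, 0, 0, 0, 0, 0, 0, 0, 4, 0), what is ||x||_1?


Non-zero entries: [(0, -13), (8, 4)]
Absolute values: [13, 4]
||x||_1 = sum = 17.

17


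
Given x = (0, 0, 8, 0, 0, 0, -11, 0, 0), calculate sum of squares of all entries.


Non-zero entries: [(2, 8), (6, -11)]
Squares: [64, 121]
||x||_2^2 = sum = 185.

185


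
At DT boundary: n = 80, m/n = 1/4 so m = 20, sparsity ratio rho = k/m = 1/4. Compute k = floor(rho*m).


m = 1/4*80 = 20.
rho = 1/4.
rho*m = 1/4*20 = 5.
k = floor(5) = 5.

5


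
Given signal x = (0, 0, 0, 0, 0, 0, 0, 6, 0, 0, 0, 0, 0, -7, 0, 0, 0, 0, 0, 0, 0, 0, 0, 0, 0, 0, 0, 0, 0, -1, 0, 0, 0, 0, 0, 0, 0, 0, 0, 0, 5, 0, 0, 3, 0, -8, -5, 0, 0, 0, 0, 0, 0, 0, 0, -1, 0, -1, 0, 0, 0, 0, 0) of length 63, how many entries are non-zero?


Non-zero positions: [7, 13, 29, 40, 43, 45, 46, 55, 57].
Sparsity = 9.

9


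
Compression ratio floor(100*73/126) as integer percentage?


100*m/n = 100*73/126 ≈ 57.9365.
floor = 57.

57


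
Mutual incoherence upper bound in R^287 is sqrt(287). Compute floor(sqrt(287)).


16^2 = 256 <= 287 < 289 = 17^2, so 16 <= sqrt(287) < 17.
floor(sqrt(287)) = 16.

16


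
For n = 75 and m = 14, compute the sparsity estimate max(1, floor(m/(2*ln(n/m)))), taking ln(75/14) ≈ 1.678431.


n/m = 75/14.
ln(n/m) ≈ 1.678431.
2*ln(n/m) ≈ 3.356862.
m/(2*ln(n/m)) ≈ 14/3.356862 ≈ 4.1706.
floor = 4.
k_max = max(1, 4) = 4.

4


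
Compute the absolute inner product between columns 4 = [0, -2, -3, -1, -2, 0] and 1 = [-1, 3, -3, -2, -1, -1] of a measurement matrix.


Inner product: 0*-1 + -2*3 + -3*-3 + -1*-2 + -2*-1 + 0*-1
Products: [0, -6, 9, 2, 2, 0]
Sum = 7.
|dot| = 7.

7


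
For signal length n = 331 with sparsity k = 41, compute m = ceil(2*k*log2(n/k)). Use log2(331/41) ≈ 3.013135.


log2(n/k) = log2(331/41) ≈ 3.013135.
2*k*log2(n/k) ≈ 2*41*3.013135 = 247.07707.
m = ceil(247.07707) = 248.

248


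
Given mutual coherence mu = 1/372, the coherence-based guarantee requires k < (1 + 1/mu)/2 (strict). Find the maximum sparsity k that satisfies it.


1/mu = 372.
1 + 1/mu = 373.
(1 + 1/mu)/2 = 186.5 is not an integer, so k_max = floor(186.5) = 186.

186


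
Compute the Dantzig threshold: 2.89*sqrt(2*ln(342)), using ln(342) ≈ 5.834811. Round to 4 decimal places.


ln(342) ≈ 5.834811.
2*ln(n) ≈ 11.669622.
sqrt(2*ln(n)) ≈ sqrt(11.669622) ≈ 3.416083.
threshold ≈ 2.89*3.416083 = 9.87247987 ≈ 9.8725.

9.8725


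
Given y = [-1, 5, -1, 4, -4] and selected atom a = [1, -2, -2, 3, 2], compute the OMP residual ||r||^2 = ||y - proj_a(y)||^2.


a^T a = 22.
a^T y = -5.
coeff = -5/22 = -5/22.
||r||^2 = 1273/22.

1273/22


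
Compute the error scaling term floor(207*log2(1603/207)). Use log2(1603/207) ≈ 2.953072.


log2(n/k) = log2(1603/207) ≈ 2.953072.
k*log2(n/k) ≈ 207*2.953072 = 611.285904.
floor(611.285904) = 611.

611


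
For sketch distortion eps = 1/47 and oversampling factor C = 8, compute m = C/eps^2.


1/eps = 47.
(1/eps)^2 = 2209.
m = 8*2209 = 17672.

17672


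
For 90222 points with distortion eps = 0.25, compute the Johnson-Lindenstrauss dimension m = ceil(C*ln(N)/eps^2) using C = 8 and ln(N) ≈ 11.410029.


ln(90222) ≈ 11.410029.
eps^2 = 0.25^2 = 0.0625.
C*ln(N)/eps^2 ≈ 8*11.410029/0.0625 ≈ 1460.4837.
m = ceil(1460.4837) = 1461.

1461


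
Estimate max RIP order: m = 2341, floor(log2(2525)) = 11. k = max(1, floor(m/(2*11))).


floor(log2(2525)) = 11.
2*11 = 22.
m/(2*floor(log2(n))) = 2341/22 ≈ 106.4091.
floor = 106.
k = max(1, 106) = 106.

106


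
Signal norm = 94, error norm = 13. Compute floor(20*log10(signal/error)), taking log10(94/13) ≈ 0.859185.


||x||/||e|| = 94/13.
log10(94/13) ≈ 0.859185.
20*log10(||x||/||e||) ≈ 20*0.859185 = 17.1837.
floor(17.1837) = 17.

17


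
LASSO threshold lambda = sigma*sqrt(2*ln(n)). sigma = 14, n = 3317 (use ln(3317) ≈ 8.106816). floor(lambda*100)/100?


ln(3317) ≈ 8.106816.
2*ln(n) ≈ 16.213632.
sqrt(2*ln(n)) ≈ sqrt(16.213632) ≈ 4.026615.
lambda ≈ 14*4.026615 = 56.37261.
floor(lambda*100)/100 = 56.37.

56.37


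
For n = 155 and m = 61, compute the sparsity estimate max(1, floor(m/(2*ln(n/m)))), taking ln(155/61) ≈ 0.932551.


n/m = 155/61.
ln(n/m) ≈ 0.932551.
2*ln(n/m) ≈ 1.865102.
m/(2*ln(n/m)) ≈ 61/1.865102 ≈ 32.706.
floor = 32.
k_max = max(1, 32) = 32.

32


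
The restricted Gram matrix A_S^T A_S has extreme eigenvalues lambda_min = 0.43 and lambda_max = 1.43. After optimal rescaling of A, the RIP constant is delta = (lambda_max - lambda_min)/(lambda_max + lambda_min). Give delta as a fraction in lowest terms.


lambda_max - lambda_min = 1.43 - 0.43 = 1.00.
lambda_max + lambda_min = 1.43 + 0.43 = 1.86.
delta = 1.00/1.86 = 100/186 = 50/93.

50/93


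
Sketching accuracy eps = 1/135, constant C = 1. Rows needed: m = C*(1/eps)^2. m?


1/eps = 135.
(1/eps)^2 = 18225.
m = 1*18225 = 18225.

18225


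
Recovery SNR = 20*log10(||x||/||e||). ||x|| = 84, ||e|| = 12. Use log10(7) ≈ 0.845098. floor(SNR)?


||x||/||e|| = 84/12 = 7.
log10(7) ≈ 0.845098.
20*log10(||x||/||e||) ≈ 20*0.845098 = 16.90196.
floor(16.90196) = 16.

16


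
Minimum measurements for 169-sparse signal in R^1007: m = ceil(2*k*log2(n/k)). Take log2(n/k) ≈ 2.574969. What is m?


log2(n/k) = log2(1007/169) ≈ 2.574969.
2*k*log2(n/k) ≈ 2*169*2.574969 = 870.339522.
m = ceil(870.339522) = 871.

871


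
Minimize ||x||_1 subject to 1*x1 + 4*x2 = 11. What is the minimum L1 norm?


Axis intercepts:
  x1 = 11, x2 = 0: L1 = 11
  x1 = 0, x2 = 11/4: L1 = 11/4
x* = (0, 11/4)
||x*||_1 = 11/4.

11/4


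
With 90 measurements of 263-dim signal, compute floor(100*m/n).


100*m/n = 100*90/263 ≈ 34.2205.
floor = 34.

34
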